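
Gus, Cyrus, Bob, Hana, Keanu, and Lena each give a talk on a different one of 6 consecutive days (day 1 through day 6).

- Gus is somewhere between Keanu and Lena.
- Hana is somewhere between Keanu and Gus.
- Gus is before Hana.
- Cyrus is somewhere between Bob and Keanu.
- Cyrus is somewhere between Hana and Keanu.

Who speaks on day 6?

With clue 1, Gus is ruled out for day 6.
With clues 1–2, Hana is ruled out for day 6.
With clues 1–3, Lena is ruled out for day 6.
With clues 1–4, Cyrus is ruled out for day 6.
With clues 1–5, Bob is ruled out for day 6.
So day 6 is Keanu.

Keanu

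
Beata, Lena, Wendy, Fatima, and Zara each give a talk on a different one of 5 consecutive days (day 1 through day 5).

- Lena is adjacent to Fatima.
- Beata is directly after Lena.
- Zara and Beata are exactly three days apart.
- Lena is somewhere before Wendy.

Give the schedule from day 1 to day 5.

From clues 1–2: Beata is in {3,4,5}.
From clues 1–3: Beata is in {4,5}.
From clues 1–4: Zara → day 1, Fatima → day 2, Lena → day 3, Beata → day 4, Wendy → day 5.

Zara, Fatima, Lena, Beata, Wendy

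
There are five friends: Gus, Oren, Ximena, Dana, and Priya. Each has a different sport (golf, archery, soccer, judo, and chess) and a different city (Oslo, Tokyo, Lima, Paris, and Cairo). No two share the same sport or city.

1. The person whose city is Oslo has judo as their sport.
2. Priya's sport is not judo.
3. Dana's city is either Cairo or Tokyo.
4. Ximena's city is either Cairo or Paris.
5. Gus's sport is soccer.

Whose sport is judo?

With clues 1–2, Priya is impossible for the one with sport judo.
With clues 1–3, Dana is impossible for the one with sport judo.
With clues 1–4, Ximena is impossible for the one with sport judo.
With clues 1–5, Gus is impossible for the one with sport judo.
That leaves Oren.

Oren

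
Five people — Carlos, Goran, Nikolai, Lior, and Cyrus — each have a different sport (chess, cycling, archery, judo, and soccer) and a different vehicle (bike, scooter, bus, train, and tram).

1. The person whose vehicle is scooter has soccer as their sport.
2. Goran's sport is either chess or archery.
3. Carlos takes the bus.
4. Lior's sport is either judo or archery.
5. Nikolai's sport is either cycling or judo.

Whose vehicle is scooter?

Cyrus

With clues 1–2, Goran is impossible for the one with vehicle scooter.
With clues 1–3, Carlos is impossible for the one with vehicle scooter.
With clues 1–4, Lior is impossible for the one with vehicle scooter.
With clues 1–5, Nikolai is impossible for the one with vehicle scooter.
That leaves Cyrus.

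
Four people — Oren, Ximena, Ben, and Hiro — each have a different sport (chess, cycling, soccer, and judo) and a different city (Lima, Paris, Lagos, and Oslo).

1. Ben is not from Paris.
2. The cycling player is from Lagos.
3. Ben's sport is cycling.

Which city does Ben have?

Clue 1 rules out Paris for Ben's city.
With clues 1–3, Lima and Oslo are impossible for Ben's city.
That leaves Lagos.

Lagos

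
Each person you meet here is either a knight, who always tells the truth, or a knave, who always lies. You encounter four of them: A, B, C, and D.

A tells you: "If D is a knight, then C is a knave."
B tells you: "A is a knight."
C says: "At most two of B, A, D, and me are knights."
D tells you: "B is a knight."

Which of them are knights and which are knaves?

A: knight, B: knight, C: knave, D: knight

Consider A. Suppose A is a knave.
Then no assignment of the remaining roles makes every statement match its speaker's type — contradiction.
So A is a knight.
With that fixed, B's statement is true, so B is a knight.
With that fixed, D's statement is true, so D is a knight.
With that fixed, C's statement is false, so C is a knave.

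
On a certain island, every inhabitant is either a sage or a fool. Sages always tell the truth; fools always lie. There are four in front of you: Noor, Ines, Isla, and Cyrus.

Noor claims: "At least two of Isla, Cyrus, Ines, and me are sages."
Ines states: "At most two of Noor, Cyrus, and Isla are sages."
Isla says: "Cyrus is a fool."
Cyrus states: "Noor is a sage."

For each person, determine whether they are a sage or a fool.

Consider Noor. Suppose Noor is a fool.
Then no assignment of the remaining roles makes every statement match its speaker's type — contradiction.
So Noor is a sage.
With that fixed, Cyrus's statement is true, so Cyrus is a sage.
With that fixed, Isla's statement is false, so Isla is a fool.
With that fixed, Ines's statement is true, so Ines is a sage.

Noor: sage, Ines: sage, Isla: fool, Cyrus: sage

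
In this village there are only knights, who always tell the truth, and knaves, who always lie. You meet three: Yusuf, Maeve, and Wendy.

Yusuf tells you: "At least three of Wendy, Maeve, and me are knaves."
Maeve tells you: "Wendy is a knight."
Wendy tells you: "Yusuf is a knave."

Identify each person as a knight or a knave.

Consider Yusuf. Suppose Yusuf is a knight.
Then Yusuf's own statement would have to be true, but it can't be — contradiction.
So Yusuf is a knave.
With that fixed, Wendy's statement is true, so Wendy is a knight.
With that fixed, Maeve's statement is true, so Maeve is a knight.

Yusuf: knave, Maeve: knight, Wendy: knight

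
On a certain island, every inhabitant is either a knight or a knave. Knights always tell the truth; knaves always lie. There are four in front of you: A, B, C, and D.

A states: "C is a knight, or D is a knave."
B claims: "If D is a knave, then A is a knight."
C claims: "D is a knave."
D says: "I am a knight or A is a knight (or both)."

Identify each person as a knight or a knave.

Consider A. Suppose A is a knight.
Then no assignment of the remaining roles makes every statement match its speaker's type — contradiction.
So A is a knave.
Consider B. Suppose B is a knave.
Then no assignment of the remaining roles makes every statement match its speaker's type — contradiction.
So B is a knight.
Consider C. Suppose C is a knight.
Then A's statement comes out true, contradicting A being a knave.
So C is a knave.
Consider D. Suppose D is a knave.
Then A's statement comes out true, contradicting A being a knave.
So D is a knight.

A: knave, B: knight, C: knave, D: knight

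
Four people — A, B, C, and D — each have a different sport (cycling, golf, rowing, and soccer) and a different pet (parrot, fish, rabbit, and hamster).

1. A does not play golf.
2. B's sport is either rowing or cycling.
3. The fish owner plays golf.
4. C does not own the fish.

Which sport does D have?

golf

With clues 1–4, cycling, rowing, and soccer are impossible for D's sport.
That leaves golf.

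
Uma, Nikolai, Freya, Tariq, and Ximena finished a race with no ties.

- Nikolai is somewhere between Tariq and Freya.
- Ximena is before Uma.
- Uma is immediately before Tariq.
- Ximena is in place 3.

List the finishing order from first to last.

Freya, Nikolai, Ximena, Uma, Tariq

From clue 1: Nikolai is in {2,3,4}.
From clues 1–3: Uma is in {2,4}.
From clues 1–4: Freya → place 1, Nikolai → place 2, Ximena → place 3, Uma → place 4, Tariq → place 5.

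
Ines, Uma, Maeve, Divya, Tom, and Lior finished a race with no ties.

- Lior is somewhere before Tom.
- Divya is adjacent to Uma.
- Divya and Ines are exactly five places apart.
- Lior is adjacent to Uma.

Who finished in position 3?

With clues 1–3, Divya, Ines, and Uma are ruled out for place 3.
With clues 1–4, Maeve and Tom are ruled out for place 3.
So place 3 is Lior.

Lior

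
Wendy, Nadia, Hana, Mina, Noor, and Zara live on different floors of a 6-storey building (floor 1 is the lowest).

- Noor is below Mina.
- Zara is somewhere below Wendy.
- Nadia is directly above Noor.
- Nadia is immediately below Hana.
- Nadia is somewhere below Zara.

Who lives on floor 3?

Hana

With clues 1–4, Mina, Wendy, and Zara are ruled out for floor 3.
With clues 1–5, Nadia and Noor are ruled out for floor 3.
So floor 3 is Hana.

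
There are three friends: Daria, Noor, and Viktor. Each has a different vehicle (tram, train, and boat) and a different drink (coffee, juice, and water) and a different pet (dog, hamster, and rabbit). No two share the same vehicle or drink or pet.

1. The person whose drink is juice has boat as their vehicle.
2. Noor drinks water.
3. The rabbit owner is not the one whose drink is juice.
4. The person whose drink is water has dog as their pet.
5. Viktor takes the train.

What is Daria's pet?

With clues 1–4, dog is impossible for Daria's pet.
With clues 1–5, rabbit is impossible for Daria's pet.
That leaves hamster.

hamster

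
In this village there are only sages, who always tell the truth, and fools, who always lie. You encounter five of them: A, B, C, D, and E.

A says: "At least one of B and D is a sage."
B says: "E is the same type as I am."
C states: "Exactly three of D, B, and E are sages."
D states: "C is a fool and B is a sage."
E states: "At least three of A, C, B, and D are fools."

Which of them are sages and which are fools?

Consider A. Suppose A is a sage.
Then no assignment of the remaining roles makes every statement match its speaker's type — contradiction.
So A is a fool.
Consider B. Suppose B is a sage.
Then A's statement comes out true, contradicting A being a fool.
So B is a fool.
With that fixed, C's statement is false, so C is a fool.
With that fixed, D's statement is false, so D is a fool.
With that fixed, E's statement is true, so E is a sage.

A: fool, B: fool, C: fool, D: fool, E: sage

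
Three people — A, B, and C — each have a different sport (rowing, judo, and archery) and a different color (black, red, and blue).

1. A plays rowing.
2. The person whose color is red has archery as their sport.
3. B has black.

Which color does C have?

red

With clues 1–3, black and blue are impossible for C's color.
That leaves red.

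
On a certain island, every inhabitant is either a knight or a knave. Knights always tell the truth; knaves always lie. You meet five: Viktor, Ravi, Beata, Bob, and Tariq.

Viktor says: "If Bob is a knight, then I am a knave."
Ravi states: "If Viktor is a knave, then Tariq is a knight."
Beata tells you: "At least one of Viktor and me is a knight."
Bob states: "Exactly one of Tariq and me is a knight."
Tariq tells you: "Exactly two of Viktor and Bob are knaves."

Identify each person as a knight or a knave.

Viktor: knight, Ravi: knight, Beata: knight, Bob: knave, Tariq: knave

Consider Viktor. Suppose Viktor is a knave.
Then Viktor's own statement would have to be false, but it can't be — contradiction.
So Viktor is a knight.
With that fixed, Ravi's statement is true, so Ravi is a knight.
With that fixed, Beata's statement is true, so Beata is a knight.
With that fixed, Tariq's statement is false, so Tariq is a knave.
Consider Bob. Suppose Bob is a knight.
Then Viktor's statement comes out false, contradicting Viktor being a knight.
So Bob is a knave.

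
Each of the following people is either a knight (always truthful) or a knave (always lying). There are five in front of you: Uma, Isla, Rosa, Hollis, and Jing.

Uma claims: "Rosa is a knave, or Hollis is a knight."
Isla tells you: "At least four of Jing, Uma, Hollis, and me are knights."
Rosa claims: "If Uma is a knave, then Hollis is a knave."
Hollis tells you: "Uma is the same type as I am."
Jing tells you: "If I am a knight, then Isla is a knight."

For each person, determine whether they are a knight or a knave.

Uma: knight, Isla: knight, Rosa: knight, Hollis: knight, Jing: knight

Consider Uma. Suppose Uma is a knave.
Then whichever role Hollis has, Hollis's statement has the wrong truth value — contradiction.
So Uma is a knight.
With that fixed, Rosa's statement is true, so Rosa is a knight.
Consider Isla. Suppose Isla is a knave.
Then whichever role Jing has, Jing's statement has the wrong truth value — contradiction.
So Isla is a knight.
With that fixed, Jing's statement is true, so Jing is a knight.
Consider Hollis. Suppose Hollis is a knave.
Then Uma's statement comes out false, contradicting Uma being a knight.
So Hollis is a knight.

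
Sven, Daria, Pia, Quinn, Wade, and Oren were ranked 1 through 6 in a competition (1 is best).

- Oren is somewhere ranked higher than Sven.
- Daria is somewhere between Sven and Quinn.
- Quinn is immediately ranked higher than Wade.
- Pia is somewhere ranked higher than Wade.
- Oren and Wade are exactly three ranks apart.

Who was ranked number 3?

Quinn

With clues 1–4, Oren is ruled out for rank 3.
With clues 1–5, Daria, Pia, Sven, and Wade are ruled out for rank 3.
So rank 3 is Quinn.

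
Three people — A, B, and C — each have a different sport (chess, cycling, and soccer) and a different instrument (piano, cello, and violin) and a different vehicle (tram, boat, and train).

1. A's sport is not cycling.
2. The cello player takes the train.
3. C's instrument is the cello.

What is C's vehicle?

With clues 1–3, boat and tram are impossible for C's vehicle.
That leaves train.

train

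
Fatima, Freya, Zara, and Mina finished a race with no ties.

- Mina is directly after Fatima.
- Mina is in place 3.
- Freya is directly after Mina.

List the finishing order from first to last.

Zara, Fatima, Mina, Freya

From clue 1: Fatima is in {1,2,3}.
From clues 1–2: Fatima → place 2, Mina → place 3.
From clues 1–3: Zara → place 1, Freya → place 4.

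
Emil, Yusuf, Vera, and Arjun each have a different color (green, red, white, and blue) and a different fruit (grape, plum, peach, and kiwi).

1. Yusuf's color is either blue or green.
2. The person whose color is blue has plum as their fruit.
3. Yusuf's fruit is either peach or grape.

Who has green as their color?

Yusuf

With clues 1–3, Arjun, Emil, and Vera are impossible for the one with color green.
That leaves Yusuf.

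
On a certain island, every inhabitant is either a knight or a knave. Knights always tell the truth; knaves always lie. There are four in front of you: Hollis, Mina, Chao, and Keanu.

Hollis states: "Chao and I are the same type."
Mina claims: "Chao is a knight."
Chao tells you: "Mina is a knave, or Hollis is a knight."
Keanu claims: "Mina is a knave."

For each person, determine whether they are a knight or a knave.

Hollis: knight, Mina: knight, Chao: knight, Keanu: knave

Consider Hollis. Suppose Hollis is a knave.
Then no assignment of the remaining roles makes every statement match its speaker's type — contradiction.
So Hollis is a knight.
With that fixed, Chao's statement is true, so Chao is a knight.
With that fixed, Mina's statement is true, so Mina is a knight.
With that fixed, Keanu's statement is false, so Keanu is a knave.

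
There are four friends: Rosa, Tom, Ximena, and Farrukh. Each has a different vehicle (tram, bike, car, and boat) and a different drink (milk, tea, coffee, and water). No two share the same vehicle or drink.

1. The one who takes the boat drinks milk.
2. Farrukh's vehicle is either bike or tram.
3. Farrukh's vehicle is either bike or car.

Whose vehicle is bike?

Farrukh

With clues 1–3, Rosa, Tom, and Ximena are impossible for the one with vehicle bike.
That leaves Farrukh.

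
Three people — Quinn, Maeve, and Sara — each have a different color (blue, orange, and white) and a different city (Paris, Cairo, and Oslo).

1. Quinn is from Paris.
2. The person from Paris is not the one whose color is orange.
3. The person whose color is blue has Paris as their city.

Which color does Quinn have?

blue

With clues 1–2, orange is impossible for Quinn's color.
With clues 1–3, white is impossible for Quinn's color.
That leaves blue.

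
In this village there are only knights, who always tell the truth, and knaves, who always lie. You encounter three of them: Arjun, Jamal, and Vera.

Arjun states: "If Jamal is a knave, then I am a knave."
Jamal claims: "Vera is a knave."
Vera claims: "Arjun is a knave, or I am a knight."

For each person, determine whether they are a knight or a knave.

Arjun: knight, Jamal: knight, Vera: knave

Consider Arjun. Suppose Arjun is a knave.
Then Arjun's own statement would have to be false, but it can't be — contradiction.
So Arjun is a knight.
Consider Jamal. Suppose Jamal is a knave.
Then Arjun's statement comes out false, contradicting Arjun being a knight.
So Jamal is a knight.
Consider Vera. Suppose Vera is a knight.
Then Jamal's statement comes out false, contradicting Jamal being a knight.
So Vera is a knave.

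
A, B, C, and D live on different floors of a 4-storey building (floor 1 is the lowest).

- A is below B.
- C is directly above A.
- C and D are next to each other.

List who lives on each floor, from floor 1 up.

A, C, D, B

From clue 1: A is in {1,2,3}.
From clues 1–2: A is in {1,2}.
From clues 1–3: A → floor 1, C → floor 2, D → floor 3, B → floor 4.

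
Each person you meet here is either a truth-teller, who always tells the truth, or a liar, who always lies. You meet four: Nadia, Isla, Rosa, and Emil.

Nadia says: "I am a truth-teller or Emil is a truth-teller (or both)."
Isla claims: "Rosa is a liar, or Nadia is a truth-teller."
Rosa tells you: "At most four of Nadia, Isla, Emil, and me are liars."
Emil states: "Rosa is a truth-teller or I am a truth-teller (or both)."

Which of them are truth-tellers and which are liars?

Nadia: truth-teller, Isla: truth-teller, Rosa: truth-teller, Emil: truth-teller

Regardless of anyone's role, Rosa's statement is true, so Rosa is a truth-teller.
With that fixed, Emil's statement is true, so Emil is a truth-teller.
With that fixed, Nadia's statement is true, so Nadia is a truth-teller.
With that fixed, Isla's statement is true, so Isla is a truth-teller.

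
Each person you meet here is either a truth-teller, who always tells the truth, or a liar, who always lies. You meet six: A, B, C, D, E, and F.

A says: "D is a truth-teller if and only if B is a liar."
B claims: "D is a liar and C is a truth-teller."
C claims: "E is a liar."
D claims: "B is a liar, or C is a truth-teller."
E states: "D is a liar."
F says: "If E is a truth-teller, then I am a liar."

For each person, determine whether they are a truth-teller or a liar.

A: truth-teller, B: liar, C: truth-teller, D: truth-teller, E: liar, F: truth-teller

Consider A. Suppose A is a liar.
Then no assignment of the remaining roles makes every statement match its speaker's type — contradiction.
So A is a truth-teller.
Consider B. Suppose B is a truth-teller.
Then no assignment of the remaining roles makes every statement match its speaker's type — contradiction.
So B is a liar.
With that fixed, D's statement is true, so D is a truth-teller.
With that fixed, E's statement is false, so E is a liar.
With that fixed, F's statement is true, so F is a truth-teller.
With that fixed, C's statement is true, so C is a truth-teller.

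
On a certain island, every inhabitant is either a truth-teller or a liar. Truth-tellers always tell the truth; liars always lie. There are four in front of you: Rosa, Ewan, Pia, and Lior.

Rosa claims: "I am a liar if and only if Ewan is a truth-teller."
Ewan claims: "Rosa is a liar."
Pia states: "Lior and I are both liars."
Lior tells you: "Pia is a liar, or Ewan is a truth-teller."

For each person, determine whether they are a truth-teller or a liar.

Rosa: truth-teller, Ewan: liar, Pia: liar, Lior: truth-teller

Consider Rosa. Suppose Rosa is a liar.
Then no assignment of the remaining roles makes every statement match its speaker's type — contradiction.
So Rosa is a truth-teller.
With that fixed, Ewan's statement is false, so Ewan is a liar.
Consider Pia. Suppose Pia is a truth-teller.
Then Pia's own statement would have to be true, but it can't be — contradiction.
So Pia is a liar.
With that fixed, Lior's statement is true, so Lior is a truth-teller.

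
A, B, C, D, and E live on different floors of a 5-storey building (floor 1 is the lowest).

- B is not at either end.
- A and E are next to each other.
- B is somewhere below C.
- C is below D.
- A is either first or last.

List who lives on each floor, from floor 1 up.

A, E, B, C, D

From clue 1: B is in {2,3,4}.
From clues 1–4: B → floor 3, C → floor 4, D → floor 5.
From clues 1–5: A → floor 1, E → floor 2.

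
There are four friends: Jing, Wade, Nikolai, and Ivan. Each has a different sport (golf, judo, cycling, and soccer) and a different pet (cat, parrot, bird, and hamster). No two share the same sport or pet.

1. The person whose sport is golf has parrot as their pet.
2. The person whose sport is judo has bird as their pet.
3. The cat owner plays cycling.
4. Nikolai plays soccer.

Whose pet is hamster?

With clues 1–4, Ivan, Jing, and Wade are impossible for the one with pet hamster.
That leaves Nikolai.

Nikolai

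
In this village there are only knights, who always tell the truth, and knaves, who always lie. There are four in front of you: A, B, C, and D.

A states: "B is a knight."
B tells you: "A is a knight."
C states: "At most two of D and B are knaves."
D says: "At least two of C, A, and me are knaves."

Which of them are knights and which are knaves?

Regardless of anyone's role, C's statement is true, so C is a knight.
Consider A. Suppose A is a knave.
Then whichever role D has, D's statement has the wrong truth value — contradiction.
So A is a knight.
With that fixed, B's statement is true, so B is a knight.
With that fixed, D's statement is false, so D is a knave.

A: knight, B: knight, C: knight, D: knave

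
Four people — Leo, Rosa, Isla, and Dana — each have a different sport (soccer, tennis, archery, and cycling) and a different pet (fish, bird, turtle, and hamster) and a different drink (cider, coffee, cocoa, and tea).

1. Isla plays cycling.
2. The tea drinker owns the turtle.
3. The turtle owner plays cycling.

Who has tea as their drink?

With clues 1–3, Dana, Leo, and Rosa are impossible for the one with drink tea.
That leaves Isla.

Isla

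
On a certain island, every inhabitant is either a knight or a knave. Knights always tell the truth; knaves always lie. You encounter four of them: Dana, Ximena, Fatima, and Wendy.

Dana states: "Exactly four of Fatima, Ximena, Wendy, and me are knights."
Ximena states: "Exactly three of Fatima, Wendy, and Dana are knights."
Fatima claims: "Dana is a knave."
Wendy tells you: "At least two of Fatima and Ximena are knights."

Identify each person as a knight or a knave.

Consider Dana. Suppose Dana is a knight.
Then no assignment of the remaining roles makes every statement match its speaker's type — contradiction.
So Dana is a knave.
With that fixed, Ximena's statement is false, so Ximena is a knave.
With that fixed, Fatima's statement is true, so Fatima is a knight.
With that fixed, Wendy's statement is false, so Wendy is a knave.

Dana: knave, Ximena: knave, Fatima: knight, Wendy: knave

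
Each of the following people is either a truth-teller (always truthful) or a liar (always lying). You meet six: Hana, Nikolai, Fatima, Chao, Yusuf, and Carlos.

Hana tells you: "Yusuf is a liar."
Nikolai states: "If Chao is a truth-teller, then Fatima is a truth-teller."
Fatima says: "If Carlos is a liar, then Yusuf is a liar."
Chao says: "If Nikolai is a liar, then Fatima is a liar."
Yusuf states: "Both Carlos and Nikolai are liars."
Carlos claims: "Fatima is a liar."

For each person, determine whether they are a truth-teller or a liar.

Consider Hana. Suppose Hana is a liar.
Then no assignment of the remaining roles makes every statement match its speaker's type — contradiction.
So Hana is a truth-teller.
Consider Nikolai. Suppose Nikolai is a liar.
Then no assignment of the remaining roles makes every statement match its speaker's type — contradiction.
So Nikolai is a truth-teller.
With that fixed, Chao's statement is true, so Chao is a truth-teller.
With that fixed, Yusuf's statement is false, so Yusuf is a liar.
With that fixed, Fatima's statement is true, so Fatima is a truth-teller.
With that fixed, Carlos's statement is false, so Carlos is a liar.

Hana: truth-teller, Nikolai: truth-teller, Fatima: truth-teller, Chao: truth-teller, Yusuf: liar, Carlos: liar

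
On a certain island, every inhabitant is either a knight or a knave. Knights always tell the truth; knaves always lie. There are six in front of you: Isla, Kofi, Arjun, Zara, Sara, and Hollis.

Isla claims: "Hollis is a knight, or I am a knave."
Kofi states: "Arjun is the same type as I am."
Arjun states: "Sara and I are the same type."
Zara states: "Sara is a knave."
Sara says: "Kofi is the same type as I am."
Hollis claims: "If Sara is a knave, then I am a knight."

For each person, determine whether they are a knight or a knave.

Isla: knight, Kofi: knight, Arjun: knight, Zara: knave, Sara: knight, Hollis: knight

Consider Isla. Suppose Isla is a knave.
Then Isla's own statement would have to be false, but it can't be — contradiction.
So Isla is a knight.
Consider Kofi. Suppose Kofi is a knave.
Then whichever role Sara has, Sara's statement has the wrong truth value — contradiction.
So Kofi is a knight.
Consider Arjun. Suppose Arjun is a knave.
Then Kofi's statement comes out false, contradicting Kofi being a knight.
So Arjun is a knight.
Consider Zara. Suppose Zara is a knight.
Then no assignment of the remaining roles makes every statement match its speaker's type — contradiction.
So Zara is a knave.
Consider Sara. Suppose Sara is a knave.
Then Arjun's statement comes out false, contradicting Arjun being a knight.
So Sara is a knight.
With that fixed, Hollis's statement is true, so Hollis is a knight.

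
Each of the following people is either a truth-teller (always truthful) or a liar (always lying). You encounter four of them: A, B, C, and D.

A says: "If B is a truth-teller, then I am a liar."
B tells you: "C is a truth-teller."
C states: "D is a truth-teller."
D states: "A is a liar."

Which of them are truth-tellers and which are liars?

Consider A. Suppose A is a liar.
Then A's own statement would have to be false, but it can't be — contradiction.
So A is a truth-teller.
With that fixed, D's statement is false, so D is a liar.
With that fixed, C's statement is false, so C is a liar.
With that fixed, B's statement is false, so B is a liar.

A: truth-teller, B: liar, C: liar, D: liar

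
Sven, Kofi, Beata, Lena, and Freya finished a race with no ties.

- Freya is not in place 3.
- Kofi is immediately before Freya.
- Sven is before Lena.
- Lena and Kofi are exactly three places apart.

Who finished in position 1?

Kofi

With clues 1–2, Freya is ruled out for place 1.
With clues 1–3, Lena is ruled out for place 1.
With clues 1–4, Beata and Sven are ruled out for place 1.
So place 1 is Kofi.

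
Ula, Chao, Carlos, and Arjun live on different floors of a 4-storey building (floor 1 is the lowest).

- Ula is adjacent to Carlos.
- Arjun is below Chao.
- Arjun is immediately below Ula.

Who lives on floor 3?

With clues 1–2, Chao is ruled out for floor 3.
With clues 1–3, Arjun and Ula are ruled out for floor 3.
So floor 3 is Carlos.

Carlos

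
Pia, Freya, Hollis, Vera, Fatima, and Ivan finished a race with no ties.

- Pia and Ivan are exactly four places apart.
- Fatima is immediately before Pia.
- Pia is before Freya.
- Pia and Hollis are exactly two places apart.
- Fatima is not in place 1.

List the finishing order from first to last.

Ivan, Vera, Hollis, Fatima, Pia, Freya

From clue 1: Pia is in {1,2,5,6}.
From clues 1–2: Pia is in {2,5,6}.
From clues 1–3: Pia is in {2,5}.
From clues 1–5: Ivan → place 1, Vera → place 2, Hollis → place 3, Fatima → place 4, Pia → place 5, Freya → place 6.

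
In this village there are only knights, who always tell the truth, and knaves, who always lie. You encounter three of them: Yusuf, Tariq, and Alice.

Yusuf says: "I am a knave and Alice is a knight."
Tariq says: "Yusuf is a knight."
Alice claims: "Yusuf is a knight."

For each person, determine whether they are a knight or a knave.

Consider Yusuf. Suppose Yusuf is a knight.
Then Yusuf's own statement would have to be true, but it can't be — contradiction.
So Yusuf is a knave.
With that fixed, Tariq's statement is false, so Tariq is a knave.
With that fixed, Alice's statement is false, so Alice is a knave.

Yusuf: knave, Tariq: knave, Alice: knave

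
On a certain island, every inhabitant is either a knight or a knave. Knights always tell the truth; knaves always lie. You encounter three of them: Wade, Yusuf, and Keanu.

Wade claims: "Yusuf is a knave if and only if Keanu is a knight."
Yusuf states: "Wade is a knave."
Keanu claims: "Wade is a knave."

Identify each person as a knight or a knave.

Consider Wade. Suppose Wade is a knight.
Then no assignment of the remaining roles makes every statement match its speaker's type — contradiction.
So Wade is a knave.
With that fixed, Yusuf's statement is true, so Yusuf is a knight.
With that fixed, Keanu's statement is true, so Keanu is a knight.

Wade: knave, Yusuf: knight, Keanu: knight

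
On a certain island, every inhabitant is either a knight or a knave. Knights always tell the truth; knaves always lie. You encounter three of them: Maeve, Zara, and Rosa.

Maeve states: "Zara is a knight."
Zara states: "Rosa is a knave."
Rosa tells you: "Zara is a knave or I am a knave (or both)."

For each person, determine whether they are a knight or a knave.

Consider Maeve. Suppose Maeve is a knight.
Then no assignment of the remaining roles makes every statement match its speaker's type — contradiction.
So Maeve is a knave.
Consider Zara. Suppose Zara is a knight.
Then Maeve's statement comes out true, contradicting Maeve being a knave.
So Zara is a knave.
With that fixed, Rosa's statement is true, so Rosa is a knight.

Maeve: knave, Zara: knave, Rosa: knight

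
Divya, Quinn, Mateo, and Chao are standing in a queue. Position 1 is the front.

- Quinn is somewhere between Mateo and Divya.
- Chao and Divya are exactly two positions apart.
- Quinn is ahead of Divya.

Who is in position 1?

With clue 1, Quinn is ruled out for position 1.
With clues 1–2, Chao is ruled out for position 1.
With clues 1–3, Divya is ruled out for position 1.
So position 1 is Mateo.

Mateo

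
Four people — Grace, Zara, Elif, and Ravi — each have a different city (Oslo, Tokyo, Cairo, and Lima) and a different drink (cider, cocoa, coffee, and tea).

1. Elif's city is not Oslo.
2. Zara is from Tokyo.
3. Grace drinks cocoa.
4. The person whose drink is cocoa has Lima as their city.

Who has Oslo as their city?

Clue 1 rules out Elif for the one with city Oslo.
With clues 1–2, Zara is impossible for the one with city Oslo.
With clues 1–4, Grace is impossible for the one with city Oslo.
That leaves Ravi.

Ravi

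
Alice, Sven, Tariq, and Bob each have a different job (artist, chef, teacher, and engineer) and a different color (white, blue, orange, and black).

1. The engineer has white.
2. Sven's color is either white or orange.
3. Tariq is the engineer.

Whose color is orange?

Sven

With clues 1–3, Alice, Bob, and Tariq are impossible for the one with color orange.
That leaves Sven.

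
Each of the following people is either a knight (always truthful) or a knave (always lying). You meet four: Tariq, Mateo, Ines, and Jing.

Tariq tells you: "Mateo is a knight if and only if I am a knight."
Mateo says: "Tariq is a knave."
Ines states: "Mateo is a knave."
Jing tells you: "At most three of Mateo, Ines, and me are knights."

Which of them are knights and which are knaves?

Tariq: knave, Mateo: knight, Ines: knave, Jing: knight

Regardless of anyone's role, Jing's statement is true, so Jing is a knight.
Consider Tariq. Suppose Tariq is a knight.
Then no assignment of the remaining roles makes every statement match its speaker's type — contradiction.
So Tariq is a knave.
With that fixed, Mateo's statement is true, so Mateo is a knight.
With that fixed, Ines's statement is false, so Ines is a knave.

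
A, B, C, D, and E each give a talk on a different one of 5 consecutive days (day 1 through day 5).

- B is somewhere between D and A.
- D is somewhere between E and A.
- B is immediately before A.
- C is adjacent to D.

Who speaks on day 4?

With clues 1–3, C, D, and E are ruled out for day 4.
With clues 1–4, A is ruled out for day 4.
So day 4 is B.

B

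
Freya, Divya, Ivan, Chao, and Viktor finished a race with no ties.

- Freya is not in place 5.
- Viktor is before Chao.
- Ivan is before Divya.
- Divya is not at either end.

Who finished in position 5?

Chao

With clue 1, Freya is ruled out for place 5.
With clues 1–2, Viktor is ruled out for place 5.
With clues 1–3, Ivan is ruled out for place 5.
With clues 1–4, Divya is ruled out for place 5.
So place 5 is Chao.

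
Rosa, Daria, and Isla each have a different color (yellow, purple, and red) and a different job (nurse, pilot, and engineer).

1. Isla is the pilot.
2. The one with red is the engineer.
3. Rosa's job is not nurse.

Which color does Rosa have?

red

With clues 1–3, purple and yellow are impossible for Rosa's color.
That leaves red.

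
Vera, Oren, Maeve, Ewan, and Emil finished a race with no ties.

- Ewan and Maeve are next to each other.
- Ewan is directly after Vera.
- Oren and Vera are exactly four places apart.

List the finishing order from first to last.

Vera, Ewan, Maeve, Emil, Oren

From clues 1–2: Vera is in {1,2,3}.
From clues 1–3: Vera → place 1, Ewan → place 2, Maeve → place 3, Emil → place 4, Oren → place 5.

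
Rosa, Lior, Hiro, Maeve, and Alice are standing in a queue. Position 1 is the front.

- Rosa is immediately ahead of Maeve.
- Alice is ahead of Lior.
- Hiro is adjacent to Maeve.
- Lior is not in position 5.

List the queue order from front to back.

Alice, Lior, Rosa, Maeve, Hiro

From clue 1: Rosa is in {1,2,3,4}.
From clues 1–3: Lior is in {2,5}.
From clues 1–4: Alice → position 1, Lior → position 2, Rosa → position 3, Maeve → position 4, Hiro → position 5.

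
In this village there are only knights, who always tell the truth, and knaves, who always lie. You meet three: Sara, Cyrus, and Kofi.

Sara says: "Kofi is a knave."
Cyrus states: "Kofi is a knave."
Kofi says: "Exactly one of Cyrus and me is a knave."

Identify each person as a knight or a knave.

Consider Sara. Suppose Sara is a knight.
Then no assignment of the remaining roles makes every statement match its speaker's type — contradiction.
So Sara is a knave.
Consider Cyrus. Suppose Cyrus is a knight.
Then whichever role Kofi has, Kofi's statement has the wrong truth value — contradiction.
So Cyrus is a knave.
Consider Kofi. Suppose Kofi is a knave.
Then Sara's statement comes out true, contradicting Sara being a knave.
So Kofi is a knight.

Sara: knave, Cyrus: knave, Kofi: knight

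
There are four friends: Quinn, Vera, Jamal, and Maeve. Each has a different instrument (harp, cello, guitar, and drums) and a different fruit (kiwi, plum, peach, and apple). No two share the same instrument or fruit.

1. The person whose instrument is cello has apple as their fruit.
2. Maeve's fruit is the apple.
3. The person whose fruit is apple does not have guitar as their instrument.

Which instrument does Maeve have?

cello

With clues 1–2, drums, guitar, and harp are impossible for Maeve's instrument.
That leaves cello.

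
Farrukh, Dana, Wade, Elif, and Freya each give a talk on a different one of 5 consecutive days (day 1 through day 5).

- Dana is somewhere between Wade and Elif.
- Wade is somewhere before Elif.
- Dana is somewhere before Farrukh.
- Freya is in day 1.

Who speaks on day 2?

Wade

With clues 1–2, Elif is ruled out for day 2.
With clues 1–3, Farrukh is ruled out for day 2.
With clues 1–4, Dana and Freya are ruled out for day 2.
So day 2 is Wade.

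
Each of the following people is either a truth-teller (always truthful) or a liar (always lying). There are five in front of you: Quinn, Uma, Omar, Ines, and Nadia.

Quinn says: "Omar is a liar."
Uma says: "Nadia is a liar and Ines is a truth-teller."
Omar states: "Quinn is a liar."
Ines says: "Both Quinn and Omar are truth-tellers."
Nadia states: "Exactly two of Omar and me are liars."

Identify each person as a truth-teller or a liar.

Quinn: liar, Uma: liar, Omar: truth-teller, Ines: liar, Nadia: liar

Consider Quinn. Suppose Quinn is a truth-teller.
Then no assignment of the remaining roles makes every statement match its speaker's type — contradiction.
So Quinn is a liar.
With that fixed, Omar's statement is true, so Omar is a truth-teller.
With that fixed, Ines's statement is false, so Ines is a liar.
With that fixed, Nadia's statement is false, so Nadia is a liar.
With that fixed, Uma's statement is false, so Uma is a liar.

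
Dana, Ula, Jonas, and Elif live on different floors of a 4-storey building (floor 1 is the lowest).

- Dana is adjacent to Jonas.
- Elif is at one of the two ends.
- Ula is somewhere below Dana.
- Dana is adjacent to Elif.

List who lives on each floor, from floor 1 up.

From clues 1–2: Elif is in {1,4}.
From clues 1–3: Ula is in {1,2}.
From clues 1–4: Ula → floor 1, Jonas → floor 2, Dana → floor 3, Elif → floor 4.

Ula, Jonas, Dana, Elif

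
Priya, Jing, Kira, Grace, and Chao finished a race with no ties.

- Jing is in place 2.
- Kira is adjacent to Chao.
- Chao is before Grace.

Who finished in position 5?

Grace

With clue 1, Jing is ruled out for place 5.
With clues 1–3, Chao, Kira, and Priya are ruled out for place 5.
So place 5 is Grace.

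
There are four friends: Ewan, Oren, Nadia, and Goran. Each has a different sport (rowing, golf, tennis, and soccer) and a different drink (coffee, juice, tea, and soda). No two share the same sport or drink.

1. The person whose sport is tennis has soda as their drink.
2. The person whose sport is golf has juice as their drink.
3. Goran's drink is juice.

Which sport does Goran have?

With clues 1–3, rowing, soccer, and tennis are impossible for Goran's sport.
That leaves golf.

golf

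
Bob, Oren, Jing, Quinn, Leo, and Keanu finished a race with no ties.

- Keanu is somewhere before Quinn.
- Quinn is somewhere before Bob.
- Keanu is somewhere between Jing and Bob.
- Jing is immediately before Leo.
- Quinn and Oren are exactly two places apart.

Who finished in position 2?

Leo

With clues 1–2, Bob is ruled out for place 2.
With clues 1–3, Quinn is ruled out for place 2.
With clues 1–4, Keanu and Oren are ruled out for place 2.
With clues 1–5, Jing is ruled out for place 2.
So place 2 is Leo.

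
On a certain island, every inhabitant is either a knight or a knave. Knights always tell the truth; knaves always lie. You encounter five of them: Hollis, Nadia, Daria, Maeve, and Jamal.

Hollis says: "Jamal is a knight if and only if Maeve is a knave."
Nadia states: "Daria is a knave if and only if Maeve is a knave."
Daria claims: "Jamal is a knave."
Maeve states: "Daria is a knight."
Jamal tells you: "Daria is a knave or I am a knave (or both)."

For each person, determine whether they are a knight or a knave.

Hollis: knight, Nadia: knight, Daria: knave, Maeve: knave, Jamal: knight

Consider Hollis. Suppose Hollis is a knave.
Then no assignment of the remaining roles makes every statement match its speaker's type — contradiction.
So Hollis is a knight.
Consider Nadia. Suppose Nadia is a knave.
Then no assignment of the remaining roles makes every statement match its speaker's type — contradiction.
So Nadia is a knight.
Consider Daria. Suppose Daria is a knight.
Then whichever role Jamal has, Jamal's statement has the wrong truth value — contradiction.
So Daria is a knave.
With that fixed, Maeve's statement is false, so Maeve is a knave.
With that fixed, Jamal's statement is true, so Jamal is a knight.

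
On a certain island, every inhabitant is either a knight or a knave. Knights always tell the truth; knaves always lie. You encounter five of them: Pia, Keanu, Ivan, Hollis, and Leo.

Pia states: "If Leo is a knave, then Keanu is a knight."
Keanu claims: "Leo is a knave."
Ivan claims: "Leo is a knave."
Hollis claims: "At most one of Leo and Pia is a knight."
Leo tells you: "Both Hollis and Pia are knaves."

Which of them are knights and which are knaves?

Consider Pia. Suppose Pia is a knave.
Then no assignment of the remaining roles makes every statement match its speaker's type — contradiction.
So Pia is a knight.
With that fixed, Leo's statement is false, so Leo is a knave.
With that fixed, Keanu's statement is true, so Keanu is a knight.
With that fixed, Ivan's statement is true, so Ivan is a knight.
With that fixed, Hollis's statement is true, so Hollis is a knight.

Pia: knight, Keanu: knight, Ivan: knight, Hollis: knight, Leo: knave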